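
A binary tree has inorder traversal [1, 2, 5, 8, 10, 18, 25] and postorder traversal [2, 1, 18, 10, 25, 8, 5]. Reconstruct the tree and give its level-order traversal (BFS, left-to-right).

Inorder:   [1, 2, 5, 8, 10, 18, 25]
Postorder: [2, 1, 18, 10, 25, 8, 5]
Algorithm: postorder visits root last, so walk postorder right-to-left;
each value is the root of the current inorder slice — split it at that
value, recurse on the right subtree first, then the left.
Recursive splits:
  root=5; inorder splits into left=[1, 2], right=[8, 10, 18, 25]
  root=8; inorder splits into left=[], right=[10, 18, 25]
  root=25; inorder splits into left=[10, 18], right=[]
  root=10; inorder splits into left=[], right=[18]
  root=18; inorder splits into left=[], right=[]
  root=1; inorder splits into left=[], right=[2]
  root=2; inorder splits into left=[], right=[]
Reconstructed level-order: [5, 1, 8, 2, 25, 10, 18]


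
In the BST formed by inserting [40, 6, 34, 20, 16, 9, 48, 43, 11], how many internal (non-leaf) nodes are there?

Tree built from: [40, 6, 34, 20, 16, 9, 48, 43, 11]
Tree (level-order array): [40, 6, 48, None, 34, 43, None, 20, None, None, None, 16, None, 9, None, None, 11]
Rule: An internal node has at least one child.
Per-node child counts:
  node 40: 2 child(ren)
  node 6: 1 child(ren)
  node 34: 1 child(ren)
  node 20: 1 child(ren)
  node 16: 1 child(ren)
  node 9: 1 child(ren)
  node 11: 0 child(ren)
  node 48: 1 child(ren)
  node 43: 0 child(ren)
Matching nodes: [40, 6, 34, 20, 16, 9, 48]
Count of internal (non-leaf) nodes: 7


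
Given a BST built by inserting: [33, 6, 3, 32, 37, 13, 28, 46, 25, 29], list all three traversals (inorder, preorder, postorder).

Tree insertion order: [33, 6, 3, 32, 37, 13, 28, 46, 25, 29]
Tree (level-order array): [33, 6, 37, 3, 32, None, 46, None, None, 13, None, None, None, None, 28, 25, 29]
Inorder (L, root, R): [3, 6, 13, 25, 28, 29, 32, 33, 37, 46]
Preorder (root, L, R): [33, 6, 3, 32, 13, 28, 25, 29, 37, 46]
Postorder (L, R, root): [3, 25, 29, 28, 13, 32, 6, 46, 37, 33]


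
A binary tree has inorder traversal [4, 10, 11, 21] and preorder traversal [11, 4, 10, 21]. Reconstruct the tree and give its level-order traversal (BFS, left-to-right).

Inorder:  [4, 10, 11, 21]
Preorder: [11, 4, 10, 21]
Algorithm: preorder visits root first, so consume preorder in order;
for each root, split the current inorder slice at that value into
left-subtree inorder and right-subtree inorder, then recurse.
Recursive splits:
  root=11; inorder splits into left=[4, 10], right=[21]
  root=4; inorder splits into left=[], right=[10]
  root=10; inorder splits into left=[], right=[]
  root=21; inorder splits into left=[], right=[]
Reconstructed level-order: [11, 4, 21, 10]


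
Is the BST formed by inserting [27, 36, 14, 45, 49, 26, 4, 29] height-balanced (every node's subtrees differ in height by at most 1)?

Tree (level-order array): [27, 14, 36, 4, 26, 29, 45, None, None, None, None, None, None, None, 49]
Definition: a tree is height-balanced if, at every node, |h(left) - h(right)| <= 1 (empty subtree has height -1).
Bottom-up per-node check:
  node 4: h_left=-1, h_right=-1, diff=0 [OK], height=0
  node 26: h_left=-1, h_right=-1, diff=0 [OK], height=0
  node 14: h_left=0, h_right=0, diff=0 [OK], height=1
  node 29: h_left=-1, h_right=-1, diff=0 [OK], height=0
  node 49: h_left=-1, h_right=-1, diff=0 [OK], height=0
  node 45: h_left=-1, h_right=0, diff=1 [OK], height=1
  node 36: h_left=0, h_right=1, diff=1 [OK], height=2
  node 27: h_left=1, h_right=2, diff=1 [OK], height=3
All nodes satisfy the balance condition.
Result: Balanced


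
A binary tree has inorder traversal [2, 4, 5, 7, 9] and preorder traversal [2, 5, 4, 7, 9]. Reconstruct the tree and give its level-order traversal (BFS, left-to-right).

Inorder:  [2, 4, 5, 7, 9]
Preorder: [2, 5, 4, 7, 9]
Algorithm: preorder visits root first, so consume preorder in order;
for each root, split the current inorder slice at that value into
left-subtree inorder and right-subtree inorder, then recurse.
Recursive splits:
  root=2; inorder splits into left=[], right=[4, 5, 7, 9]
  root=5; inorder splits into left=[4], right=[7, 9]
  root=4; inorder splits into left=[], right=[]
  root=7; inorder splits into left=[], right=[9]
  root=9; inorder splits into left=[], right=[]
Reconstructed level-order: [2, 5, 4, 7, 9]


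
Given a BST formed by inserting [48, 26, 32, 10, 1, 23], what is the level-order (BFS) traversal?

Tree insertion order: [48, 26, 32, 10, 1, 23]
Tree (level-order array): [48, 26, None, 10, 32, 1, 23]
BFS from the root, enqueuing left then right child of each popped node:
  queue [48] -> pop 48, enqueue [26], visited so far: [48]
  queue [26] -> pop 26, enqueue [10, 32], visited so far: [48, 26]
  queue [10, 32] -> pop 10, enqueue [1, 23], visited so far: [48, 26, 10]
  queue [32, 1, 23] -> pop 32, enqueue [none], visited so far: [48, 26, 10, 32]
  queue [1, 23] -> pop 1, enqueue [none], visited so far: [48, 26, 10, 32, 1]
  queue [23] -> pop 23, enqueue [none], visited so far: [48, 26, 10, 32, 1, 23]
Result: [48, 26, 10, 32, 1, 23]


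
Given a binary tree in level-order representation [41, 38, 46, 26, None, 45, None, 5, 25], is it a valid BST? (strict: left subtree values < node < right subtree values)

Level-order array: [41, 38, 46, 26, None, 45, None, 5, 25]
Validate using subtree bounds (lo, hi): at each node, require lo < value < hi,
then recurse left with hi=value and right with lo=value.
Preorder trace (stopping at first violation):
  at node 41 with bounds (-inf, +inf): OK
  at node 38 with bounds (-inf, 41): OK
  at node 26 with bounds (-inf, 38): OK
  at node 5 with bounds (-inf, 26): OK
  at node 25 with bounds (26, 38): VIOLATION
Node 25 violates its bound: not (26 < 25 < 38).
Result: Not a valid BST


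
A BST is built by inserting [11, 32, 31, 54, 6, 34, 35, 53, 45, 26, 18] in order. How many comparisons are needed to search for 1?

Search path for 1: 11 -> 6
Found: False
Comparisons: 2


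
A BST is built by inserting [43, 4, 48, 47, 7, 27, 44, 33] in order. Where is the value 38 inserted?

Starting tree (level order): [43, 4, 48, None, 7, 47, None, None, 27, 44, None, None, 33]
Insertion path: 43 -> 4 -> 7 -> 27 -> 33
Result: insert 38 as right child of 33
Final tree (level order): [43, 4, 48, None, 7, 47, None, None, 27, 44, None, None, 33, None, None, None, 38]


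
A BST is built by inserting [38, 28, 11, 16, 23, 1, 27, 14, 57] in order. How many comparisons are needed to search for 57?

Search path for 57: 38 -> 57
Found: True
Comparisons: 2


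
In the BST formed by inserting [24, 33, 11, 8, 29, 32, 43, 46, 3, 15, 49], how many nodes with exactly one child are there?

Tree built from: [24, 33, 11, 8, 29, 32, 43, 46, 3, 15, 49]
Tree (level-order array): [24, 11, 33, 8, 15, 29, 43, 3, None, None, None, None, 32, None, 46, None, None, None, None, None, 49]
Rule: These are nodes with exactly 1 non-null child.
Per-node child counts:
  node 24: 2 child(ren)
  node 11: 2 child(ren)
  node 8: 1 child(ren)
  node 3: 0 child(ren)
  node 15: 0 child(ren)
  node 33: 2 child(ren)
  node 29: 1 child(ren)
  node 32: 0 child(ren)
  node 43: 1 child(ren)
  node 46: 1 child(ren)
  node 49: 0 child(ren)
Matching nodes: [8, 29, 43, 46]
Count of nodes with exactly one child: 4


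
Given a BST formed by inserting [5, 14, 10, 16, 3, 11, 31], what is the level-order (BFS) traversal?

Tree insertion order: [5, 14, 10, 16, 3, 11, 31]
Tree (level-order array): [5, 3, 14, None, None, 10, 16, None, 11, None, 31]
BFS from the root, enqueuing left then right child of each popped node:
  queue [5] -> pop 5, enqueue [3, 14], visited so far: [5]
  queue [3, 14] -> pop 3, enqueue [none], visited so far: [5, 3]
  queue [14] -> pop 14, enqueue [10, 16], visited so far: [5, 3, 14]
  queue [10, 16] -> pop 10, enqueue [11], visited so far: [5, 3, 14, 10]
  queue [16, 11] -> pop 16, enqueue [31], visited so far: [5, 3, 14, 10, 16]
  queue [11, 31] -> pop 11, enqueue [none], visited so far: [5, 3, 14, 10, 16, 11]
  queue [31] -> pop 31, enqueue [none], visited so far: [5, 3, 14, 10, 16, 11, 31]
Result: [5, 3, 14, 10, 16, 11, 31]


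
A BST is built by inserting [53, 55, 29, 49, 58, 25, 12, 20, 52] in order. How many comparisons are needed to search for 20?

Search path for 20: 53 -> 29 -> 25 -> 12 -> 20
Found: True
Comparisons: 5


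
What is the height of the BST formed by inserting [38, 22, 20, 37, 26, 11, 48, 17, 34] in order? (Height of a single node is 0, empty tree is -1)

Insertion order: [38, 22, 20, 37, 26, 11, 48, 17, 34]
Tree (level-order array): [38, 22, 48, 20, 37, None, None, 11, None, 26, None, None, 17, None, 34]
Compute height bottom-up (empty subtree = -1):
  height(17) = 1 + max(-1, -1) = 0
  height(11) = 1 + max(-1, 0) = 1
  height(20) = 1 + max(1, -1) = 2
  height(34) = 1 + max(-1, -1) = 0
  height(26) = 1 + max(-1, 0) = 1
  height(37) = 1 + max(1, -1) = 2
  height(22) = 1 + max(2, 2) = 3
  height(48) = 1 + max(-1, -1) = 0
  height(38) = 1 + max(3, 0) = 4
Height = 4


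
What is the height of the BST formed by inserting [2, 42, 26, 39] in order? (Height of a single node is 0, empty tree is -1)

Insertion order: [2, 42, 26, 39]
Tree (level-order array): [2, None, 42, 26, None, None, 39]
Compute height bottom-up (empty subtree = -1):
  height(39) = 1 + max(-1, -1) = 0
  height(26) = 1 + max(-1, 0) = 1
  height(42) = 1 + max(1, -1) = 2
  height(2) = 1 + max(-1, 2) = 3
Height = 3


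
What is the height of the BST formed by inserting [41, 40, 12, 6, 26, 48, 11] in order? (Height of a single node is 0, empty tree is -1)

Insertion order: [41, 40, 12, 6, 26, 48, 11]
Tree (level-order array): [41, 40, 48, 12, None, None, None, 6, 26, None, 11]
Compute height bottom-up (empty subtree = -1):
  height(11) = 1 + max(-1, -1) = 0
  height(6) = 1 + max(-1, 0) = 1
  height(26) = 1 + max(-1, -1) = 0
  height(12) = 1 + max(1, 0) = 2
  height(40) = 1 + max(2, -1) = 3
  height(48) = 1 + max(-1, -1) = 0
  height(41) = 1 + max(3, 0) = 4
Height = 4


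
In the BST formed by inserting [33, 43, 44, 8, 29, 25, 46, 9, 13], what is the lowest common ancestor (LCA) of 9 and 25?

Tree insertion order: [33, 43, 44, 8, 29, 25, 46, 9, 13]
Tree (level-order array): [33, 8, 43, None, 29, None, 44, 25, None, None, 46, 9, None, None, None, None, 13]
In a BST, the LCA of p=9, q=25 is the first node v on the
root-to-leaf path with p <= v <= q (go left if both < v, right if both > v).
Walk from root:
  at 33: both 9 and 25 < 33, go left
  at 8: both 9 and 25 > 8, go right
  at 29: both 9 and 25 < 29, go left
  at 25: 9 <= 25 <= 25, this is the LCA
LCA = 25


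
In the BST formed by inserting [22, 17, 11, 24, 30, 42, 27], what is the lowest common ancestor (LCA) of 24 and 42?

Tree insertion order: [22, 17, 11, 24, 30, 42, 27]
Tree (level-order array): [22, 17, 24, 11, None, None, 30, None, None, 27, 42]
In a BST, the LCA of p=24, q=42 is the first node v on the
root-to-leaf path with p <= v <= q (go left if both < v, right if both > v).
Walk from root:
  at 22: both 24 and 42 > 22, go right
  at 24: 24 <= 24 <= 42, this is the LCA
LCA = 24


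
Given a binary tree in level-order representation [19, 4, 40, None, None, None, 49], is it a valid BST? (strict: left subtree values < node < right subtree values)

Level-order array: [19, 4, 40, None, None, None, 49]
Validate using subtree bounds (lo, hi): at each node, require lo < value < hi,
then recurse left with hi=value and right with lo=value.
Preorder trace (stopping at first violation):
  at node 19 with bounds (-inf, +inf): OK
  at node 4 with bounds (-inf, 19): OK
  at node 40 with bounds (19, +inf): OK
  at node 49 with bounds (40, +inf): OK
No violation found at any node.
Result: Valid BST


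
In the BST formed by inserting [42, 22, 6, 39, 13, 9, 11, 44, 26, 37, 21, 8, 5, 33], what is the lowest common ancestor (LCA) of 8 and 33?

Tree insertion order: [42, 22, 6, 39, 13, 9, 11, 44, 26, 37, 21, 8, 5, 33]
Tree (level-order array): [42, 22, 44, 6, 39, None, None, 5, 13, 26, None, None, None, 9, 21, None, 37, 8, 11, None, None, 33]
In a BST, the LCA of p=8, q=33 is the first node v on the
root-to-leaf path with p <= v <= q (go left if both < v, right if both > v).
Walk from root:
  at 42: both 8 and 33 < 42, go left
  at 22: 8 <= 22 <= 33, this is the LCA
LCA = 22


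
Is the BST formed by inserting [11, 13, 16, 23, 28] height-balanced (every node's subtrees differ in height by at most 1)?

Tree (level-order array): [11, None, 13, None, 16, None, 23, None, 28]
Definition: a tree is height-balanced if, at every node, |h(left) - h(right)| <= 1 (empty subtree has height -1).
Bottom-up per-node check:
  node 28: h_left=-1, h_right=-1, diff=0 [OK], height=0
  node 23: h_left=-1, h_right=0, diff=1 [OK], height=1
  node 16: h_left=-1, h_right=1, diff=2 [FAIL (|-1-1|=2 > 1)], height=2
  node 13: h_left=-1, h_right=2, diff=3 [FAIL (|-1-2|=3 > 1)], height=3
  node 11: h_left=-1, h_right=3, diff=4 [FAIL (|-1-3|=4 > 1)], height=4
Node 16 violates the condition: |-1 - 1| = 2 > 1.
Result: Not balanced


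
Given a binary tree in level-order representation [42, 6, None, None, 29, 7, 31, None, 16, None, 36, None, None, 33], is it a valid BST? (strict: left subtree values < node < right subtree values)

Level-order array: [42, 6, None, None, 29, 7, 31, None, 16, None, 36, None, None, 33]
Validate using subtree bounds (lo, hi): at each node, require lo < value < hi,
then recurse left with hi=value and right with lo=value.
Preorder trace (stopping at first violation):
  at node 42 with bounds (-inf, +inf): OK
  at node 6 with bounds (-inf, 42): OK
  at node 29 with bounds (6, 42): OK
  at node 7 with bounds (6, 29): OK
  at node 16 with bounds (7, 29): OK
  at node 31 with bounds (29, 42): OK
  at node 36 with bounds (31, 42): OK
  at node 33 with bounds (31, 36): OK
No violation found at any node.
Result: Valid BST


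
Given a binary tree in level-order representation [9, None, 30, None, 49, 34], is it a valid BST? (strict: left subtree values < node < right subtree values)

Level-order array: [9, None, 30, None, 49, 34]
Validate using subtree bounds (lo, hi): at each node, require lo < value < hi,
then recurse left with hi=value and right with lo=value.
Preorder trace (stopping at first violation):
  at node 9 with bounds (-inf, +inf): OK
  at node 30 with bounds (9, +inf): OK
  at node 49 with bounds (30, +inf): OK
  at node 34 with bounds (30, 49): OK
No violation found at any node.
Result: Valid BST


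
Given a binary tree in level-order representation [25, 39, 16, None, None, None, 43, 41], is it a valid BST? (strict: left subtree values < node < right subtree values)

Level-order array: [25, 39, 16, None, None, None, 43, 41]
Validate using subtree bounds (lo, hi): at each node, require lo < value < hi,
then recurse left with hi=value and right with lo=value.
Preorder trace (stopping at first violation):
  at node 25 with bounds (-inf, +inf): OK
  at node 39 with bounds (-inf, 25): VIOLATION
Node 39 violates its bound: not (-inf < 39 < 25).
Result: Not a valid BST


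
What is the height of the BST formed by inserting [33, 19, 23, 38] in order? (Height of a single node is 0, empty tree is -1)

Insertion order: [33, 19, 23, 38]
Tree (level-order array): [33, 19, 38, None, 23]
Compute height bottom-up (empty subtree = -1):
  height(23) = 1 + max(-1, -1) = 0
  height(19) = 1 + max(-1, 0) = 1
  height(38) = 1 + max(-1, -1) = 0
  height(33) = 1 + max(1, 0) = 2
Height = 2


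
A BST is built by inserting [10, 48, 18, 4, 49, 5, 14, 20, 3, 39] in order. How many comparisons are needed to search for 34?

Search path for 34: 10 -> 48 -> 18 -> 20 -> 39
Found: False
Comparisons: 5


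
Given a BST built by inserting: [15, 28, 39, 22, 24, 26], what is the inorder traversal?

Tree insertion order: [15, 28, 39, 22, 24, 26]
Tree (level-order array): [15, None, 28, 22, 39, None, 24, None, None, None, 26]
Inorder traversal: [15, 22, 24, 26, 28, 39]


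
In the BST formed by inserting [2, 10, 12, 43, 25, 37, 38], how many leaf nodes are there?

Tree built from: [2, 10, 12, 43, 25, 37, 38]
Tree (level-order array): [2, None, 10, None, 12, None, 43, 25, None, None, 37, None, 38]
Rule: A leaf has 0 children.
Per-node child counts:
  node 2: 1 child(ren)
  node 10: 1 child(ren)
  node 12: 1 child(ren)
  node 43: 1 child(ren)
  node 25: 1 child(ren)
  node 37: 1 child(ren)
  node 38: 0 child(ren)
Matching nodes: [38]
Count of leaf nodes: 1


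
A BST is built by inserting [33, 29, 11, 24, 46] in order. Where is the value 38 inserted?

Starting tree (level order): [33, 29, 46, 11, None, None, None, None, 24]
Insertion path: 33 -> 46
Result: insert 38 as left child of 46
Final tree (level order): [33, 29, 46, 11, None, 38, None, None, 24]


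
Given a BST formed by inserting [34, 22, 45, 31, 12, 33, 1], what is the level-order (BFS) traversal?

Tree insertion order: [34, 22, 45, 31, 12, 33, 1]
Tree (level-order array): [34, 22, 45, 12, 31, None, None, 1, None, None, 33]
BFS from the root, enqueuing left then right child of each popped node:
  queue [34] -> pop 34, enqueue [22, 45], visited so far: [34]
  queue [22, 45] -> pop 22, enqueue [12, 31], visited so far: [34, 22]
  queue [45, 12, 31] -> pop 45, enqueue [none], visited so far: [34, 22, 45]
  queue [12, 31] -> pop 12, enqueue [1], visited so far: [34, 22, 45, 12]
  queue [31, 1] -> pop 31, enqueue [33], visited so far: [34, 22, 45, 12, 31]
  queue [1, 33] -> pop 1, enqueue [none], visited so far: [34, 22, 45, 12, 31, 1]
  queue [33] -> pop 33, enqueue [none], visited so far: [34, 22, 45, 12, 31, 1, 33]
Result: [34, 22, 45, 12, 31, 1, 33]


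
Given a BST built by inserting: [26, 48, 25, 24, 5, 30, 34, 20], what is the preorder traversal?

Tree insertion order: [26, 48, 25, 24, 5, 30, 34, 20]
Tree (level-order array): [26, 25, 48, 24, None, 30, None, 5, None, None, 34, None, 20]
Preorder traversal: [26, 25, 24, 5, 20, 48, 30, 34]


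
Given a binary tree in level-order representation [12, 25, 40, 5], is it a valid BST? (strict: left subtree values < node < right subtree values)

Level-order array: [12, 25, 40, 5]
Validate using subtree bounds (lo, hi): at each node, require lo < value < hi,
then recurse left with hi=value and right with lo=value.
Preorder trace (stopping at first violation):
  at node 12 with bounds (-inf, +inf): OK
  at node 25 with bounds (-inf, 12): VIOLATION
Node 25 violates its bound: not (-inf < 25 < 12).
Result: Not a valid BST


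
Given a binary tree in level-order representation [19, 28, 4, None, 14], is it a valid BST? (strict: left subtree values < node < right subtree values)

Level-order array: [19, 28, 4, None, 14]
Validate using subtree bounds (lo, hi): at each node, require lo < value < hi,
then recurse left with hi=value and right with lo=value.
Preorder trace (stopping at first violation):
  at node 19 with bounds (-inf, +inf): OK
  at node 28 with bounds (-inf, 19): VIOLATION
Node 28 violates its bound: not (-inf < 28 < 19).
Result: Not a valid BST


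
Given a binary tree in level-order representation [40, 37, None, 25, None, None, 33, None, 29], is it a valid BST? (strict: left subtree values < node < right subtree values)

Level-order array: [40, 37, None, 25, None, None, 33, None, 29]
Validate using subtree bounds (lo, hi): at each node, require lo < value < hi,
then recurse left with hi=value and right with lo=value.
Preorder trace (stopping at first violation):
  at node 40 with bounds (-inf, +inf): OK
  at node 37 with bounds (-inf, 40): OK
  at node 25 with bounds (-inf, 37): OK
  at node 33 with bounds (25, 37): OK
  at node 29 with bounds (33, 37): VIOLATION
Node 29 violates its bound: not (33 < 29 < 37).
Result: Not a valid BST


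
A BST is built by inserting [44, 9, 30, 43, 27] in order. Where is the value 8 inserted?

Starting tree (level order): [44, 9, None, None, 30, 27, 43]
Insertion path: 44 -> 9
Result: insert 8 as left child of 9
Final tree (level order): [44, 9, None, 8, 30, None, None, 27, 43]


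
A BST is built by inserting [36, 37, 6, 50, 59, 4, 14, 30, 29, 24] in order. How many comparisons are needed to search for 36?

Search path for 36: 36
Found: True
Comparisons: 1


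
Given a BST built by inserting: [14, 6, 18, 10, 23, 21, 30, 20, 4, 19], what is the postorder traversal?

Tree insertion order: [14, 6, 18, 10, 23, 21, 30, 20, 4, 19]
Tree (level-order array): [14, 6, 18, 4, 10, None, 23, None, None, None, None, 21, 30, 20, None, None, None, 19]
Postorder traversal: [4, 10, 6, 19, 20, 21, 30, 23, 18, 14]


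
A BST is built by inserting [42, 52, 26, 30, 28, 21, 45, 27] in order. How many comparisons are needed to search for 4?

Search path for 4: 42 -> 26 -> 21
Found: False
Comparisons: 3


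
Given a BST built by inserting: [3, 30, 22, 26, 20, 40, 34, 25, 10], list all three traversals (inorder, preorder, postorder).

Tree insertion order: [3, 30, 22, 26, 20, 40, 34, 25, 10]
Tree (level-order array): [3, None, 30, 22, 40, 20, 26, 34, None, 10, None, 25]
Inorder (L, root, R): [3, 10, 20, 22, 25, 26, 30, 34, 40]
Preorder (root, L, R): [3, 30, 22, 20, 10, 26, 25, 40, 34]
Postorder (L, R, root): [10, 20, 25, 26, 22, 34, 40, 30, 3]


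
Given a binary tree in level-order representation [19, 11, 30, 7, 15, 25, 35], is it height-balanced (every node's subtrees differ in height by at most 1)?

Tree (level-order array): [19, 11, 30, 7, 15, 25, 35]
Definition: a tree is height-balanced if, at every node, |h(left) - h(right)| <= 1 (empty subtree has height -1).
Bottom-up per-node check:
  node 7: h_left=-1, h_right=-1, diff=0 [OK], height=0
  node 15: h_left=-1, h_right=-1, diff=0 [OK], height=0
  node 11: h_left=0, h_right=0, diff=0 [OK], height=1
  node 25: h_left=-1, h_right=-1, diff=0 [OK], height=0
  node 35: h_left=-1, h_right=-1, diff=0 [OK], height=0
  node 30: h_left=0, h_right=0, diff=0 [OK], height=1
  node 19: h_left=1, h_right=1, diff=0 [OK], height=2
All nodes satisfy the balance condition.
Result: Balanced


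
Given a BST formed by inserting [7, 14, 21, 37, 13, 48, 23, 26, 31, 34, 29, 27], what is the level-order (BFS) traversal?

Tree insertion order: [7, 14, 21, 37, 13, 48, 23, 26, 31, 34, 29, 27]
Tree (level-order array): [7, None, 14, 13, 21, None, None, None, 37, 23, 48, None, 26, None, None, None, 31, 29, 34, 27]
BFS from the root, enqueuing left then right child of each popped node:
  queue [7] -> pop 7, enqueue [14], visited so far: [7]
  queue [14] -> pop 14, enqueue [13, 21], visited so far: [7, 14]
  queue [13, 21] -> pop 13, enqueue [none], visited so far: [7, 14, 13]
  queue [21] -> pop 21, enqueue [37], visited so far: [7, 14, 13, 21]
  queue [37] -> pop 37, enqueue [23, 48], visited so far: [7, 14, 13, 21, 37]
  queue [23, 48] -> pop 23, enqueue [26], visited so far: [7, 14, 13, 21, 37, 23]
  queue [48, 26] -> pop 48, enqueue [none], visited so far: [7, 14, 13, 21, 37, 23, 48]
  queue [26] -> pop 26, enqueue [31], visited so far: [7, 14, 13, 21, 37, 23, 48, 26]
  queue [31] -> pop 31, enqueue [29, 34], visited so far: [7, 14, 13, 21, 37, 23, 48, 26, 31]
  queue [29, 34] -> pop 29, enqueue [27], visited so far: [7, 14, 13, 21, 37, 23, 48, 26, 31, 29]
  queue [34, 27] -> pop 34, enqueue [none], visited so far: [7, 14, 13, 21, 37, 23, 48, 26, 31, 29, 34]
  queue [27] -> pop 27, enqueue [none], visited so far: [7, 14, 13, 21, 37, 23, 48, 26, 31, 29, 34, 27]
Result: [7, 14, 13, 21, 37, 23, 48, 26, 31, 29, 34, 27]


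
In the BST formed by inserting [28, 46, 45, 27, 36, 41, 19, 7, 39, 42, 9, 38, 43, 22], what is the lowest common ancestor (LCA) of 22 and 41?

Tree insertion order: [28, 46, 45, 27, 36, 41, 19, 7, 39, 42, 9, 38, 43, 22]
Tree (level-order array): [28, 27, 46, 19, None, 45, None, 7, 22, 36, None, None, 9, None, None, None, 41, None, None, 39, 42, 38, None, None, 43]
In a BST, the LCA of p=22, q=41 is the first node v on the
root-to-leaf path with p <= v <= q (go left if both < v, right if both > v).
Walk from root:
  at 28: 22 <= 28 <= 41, this is the LCA
LCA = 28


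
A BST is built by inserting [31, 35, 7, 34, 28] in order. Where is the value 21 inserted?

Starting tree (level order): [31, 7, 35, None, 28, 34]
Insertion path: 31 -> 7 -> 28
Result: insert 21 as left child of 28
Final tree (level order): [31, 7, 35, None, 28, 34, None, 21]


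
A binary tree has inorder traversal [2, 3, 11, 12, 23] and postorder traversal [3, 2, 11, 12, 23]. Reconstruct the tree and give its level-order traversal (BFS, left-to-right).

Inorder:   [2, 3, 11, 12, 23]
Postorder: [3, 2, 11, 12, 23]
Algorithm: postorder visits root last, so walk postorder right-to-left;
each value is the root of the current inorder slice — split it at that
value, recurse on the right subtree first, then the left.
Recursive splits:
  root=23; inorder splits into left=[2, 3, 11, 12], right=[]
  root=12; inorder splits into left=[2, 3, 11], right=[]
  root=11; inorder splits into left=[2, 3], right=[]
  root=2; inorder splits into left=[], right=[3]
  root=3; inorder splits into left=[], right=[]
Reconstructed level-order: [23, 12, 11, 2, 3]


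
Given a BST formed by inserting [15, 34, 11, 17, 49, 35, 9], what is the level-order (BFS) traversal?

Tree insertion order: [15, 34, 11, 17, 49, 35, 9]
Tree (level-order array): [15, 11, 34, 9, None, 17, 49, None, None, None, None, 35]
BFS from the root, enqueuing left then right child of each popped node:
  queue [15] -> pop 15, enqueue [11, 34], visited so far: [15]
  queue [11, 34] -> pop 11, enqueue [9], visited so far: [15, 11]
  queue [34, 9] -> pop 34, enqueue [17, 49], visited so far: [15, 11, 34]
  queue [9, 17, 49] -> pop 9, enqueue [none], visited so far: [15, 11, 34, 9]
  queue [17, 49] -> pop 17, enqueue [none], visited so far: [15, 11, 34, 9, 17]
  queue [49] -> pop 49, enqueue [35], visited so far: [15, 11, 34, 9, 17, 49]
  queue [35] -> pop 35, enqueue [none], visited so far: [15, 11, 34, 9, 17, 49, 35]
Result: [15, 11, 34, 9, 17, 49, 35]


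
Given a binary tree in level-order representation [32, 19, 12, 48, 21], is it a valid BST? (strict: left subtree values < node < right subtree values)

Level-order array: [32, 19, 12, 48, 21]
Validate using subtree bounds (lo, hi): at each node, require lo < value < hi,
then recurse left with hi=value and right with lo=value.
Preorder trace (stopping at first violation):
  at node 32 with bounds (-inf, +inf): OK
  at node 19 with bounds (-inf, 32): OK
  at node 48 with bounds (-inf, 19): VIOLATION
Node 48 violates its bound: not (-inf < 48 < 19).
Result: Not a valid BST


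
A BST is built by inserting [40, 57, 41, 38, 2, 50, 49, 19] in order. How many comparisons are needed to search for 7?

Search path for 7: 40 -> 38 -> 2 -> 19
Found: False
Comparisons: 4


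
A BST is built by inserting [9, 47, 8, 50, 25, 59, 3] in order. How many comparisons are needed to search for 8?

Search path for 8: 9 -> 8
Found: True
Comparisons: 2


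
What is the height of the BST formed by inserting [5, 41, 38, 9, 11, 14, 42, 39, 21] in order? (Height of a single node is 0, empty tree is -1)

Insertion order: [5, 41, 38, 9, 11, 14, 42, 39, 21]
Tree (level-order array): [5, None, 41, 38, 42, 9, 39, None, None, None, 11, None, None, None, 14, None, 21]
Compute height bottom-up (empty subtree = -1):
  height(21) = 1 + max(-1, -1) = 0
  height(14) = 1 + max(-1, 0) = 1
  height(11) = 1 + max(-1, 1) = 2
  height(9) = 1 + max(-1, 2) = 3
  height(39) = 1 + max(-1, -1) = 0
  height(38) = 1 + max(3, 0) = 4
  height(42) = 1 + max(-1, -1) = 0
  height(41) = 1 + max(4, 0) = 5
  height(5) = 1 + max(-1, 5) = 6
Height = 6


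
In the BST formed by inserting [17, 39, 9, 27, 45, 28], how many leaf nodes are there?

Tree built from: [17, 39, 9, 27, 45, 28]
Tree (level-order array): [17, 9, 39, None, None, 27, 45, None, 28]
Rule: A leaf has 0 children.
Per-node child counts:
  node 17: 2 child(ren)
  node 9: 0 child(ren)
  node 39: 2 child(ren)
  node 27: 1 child(ren)
  node 28: 0 child(ren)
  node 45: 0 child(ren)
Matching nodes: [9, 28, 45]
Count of leaf nodes: 3


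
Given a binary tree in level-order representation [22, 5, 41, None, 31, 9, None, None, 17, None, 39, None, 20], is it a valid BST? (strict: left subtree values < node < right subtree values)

Level-order array: [22, 5, 41, None, 31, 9, None, None, 17, None, 39, None, 20]
Validate using subtree bounds (lo, hi): at each node, require lo < value < hi,
then recurse left with hi=value and right with lo=value.
Preorder trace (stopping at first violation):
  at node 22 with bounds (-inf, +inf): OK
  at node 5 with bounds (-inf, 22): OK
  at node 31 with bounds (5, 22): VIOLATION
Node 31 violates its bound: not (5 < 31 < 22).
Result: Not a valid BST


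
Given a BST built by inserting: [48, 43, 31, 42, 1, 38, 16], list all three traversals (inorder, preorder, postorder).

Tree insertion order: [48, 43, 31, 42, 1, 38, 16]
Tree (level-order array): [48, 43, None, 31, None, 1, 42, None, 16, 38]
Inorder (L, root, R): [1, 16, 31, 38, 42, 43, 48]
Preorder (root, L, R): [48, 43, 31, 1, 16, 42, 38]
Postorder (L, R, root): [16, 1, 38, 42, 31, 43, 48]


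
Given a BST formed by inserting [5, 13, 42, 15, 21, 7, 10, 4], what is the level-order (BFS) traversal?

Tree insertion order: [5, 13, 42, 15, 21, 7, 10, 4]
Tree (level-order array): [5, 4, 13, None, None, 7, 42, None, 10, 15, None, None, None, None, 21]
BFS from the root, enqueuing left then right child of each popped node:
  queue [5] -> pop 5, enqueue [4, 13], visited so far: [5]
  queue [4, 13] -> pop 4, enqueue [none], visited so far: [5, 4]
  queue [13] -> pop 13, enqueue [7, 42], visited so far: [5, 4, 13]
  queue [7, 42] -> pop 7, enqueue [10], visited so far: [5, 4, 13, 7]
  queue [42, 10] -> pop 42, enqueue [15], visited so far: [5, 4, 13, 7, 42]
  queue [10, 15] -> pop 10, enqueue [none], visited so far: [5, 4, 13, 7, 42, 10]
  queue [15] -> pop 15, enqueue [21], visited so far: [5, 4, 13, 7, 42, 10, 15]
  queue [21] -> pop 21, enqueue [none], visited so far: [5, 4, 13, 7, 42, 10, 15, 21]
Result: [5, 4, 13, 7, 42, 10, 15, 21]


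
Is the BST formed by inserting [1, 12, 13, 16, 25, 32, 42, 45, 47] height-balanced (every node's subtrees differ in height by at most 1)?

Tree (level-order array): [1, None, 12, None, 13, None, 16, None, 25, None, 32, None, 42, None, 45, None, 47]
Definition: a tree is height-balanced if, at every node, |h(left) - h(right)| <= 1 (empty subtree has height -1).
Bottom-up per-node check:
  node 47: h_left=-1, h_right=-1, diff=0 [OK], height=0
  node 45: h_left=-1, h_right=0, diff=1 [OK], height=1
  node 42: h_left=-1, h_right=1, diff=2 [FAIL (|-1-1|=2 > 1)], height=2
  node 32: h_left=-1, h_right=2, diff=3 [FAIL (|-1-2|=3 > 1)], height=3
  node 25: h_left=-1, h_right=3, diff=4 [FAIL (|-1-3|=4 > 1)], height=4
  node 16: h_left=-1, h_right=4, diff=5 [FAIL (|-1-4|=5 > 1)], height=5
  node 13: h_left=-1, h_right=5, diff=6 [FAIL (|-1-5|=6 > 1)], height=6
  node 12: h_left=-1, h_right=6, diff=7 [FAIL (|-1-6|=7 > 1)], height=7
  node 1: h_left=-1, h_right=7, diff=8 [FAIL (|-1-7|=8 > 1)], height=8
Node 42 violates the condition: |-1 - 1| = 2 > 1.
Result: Not balanced


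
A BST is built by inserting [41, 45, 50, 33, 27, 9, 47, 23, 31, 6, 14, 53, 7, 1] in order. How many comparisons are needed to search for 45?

Search path for 45: 41 -> 45
Found: True
Comparisons: 2


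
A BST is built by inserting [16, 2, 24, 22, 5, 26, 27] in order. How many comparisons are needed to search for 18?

Search path for 18: 16 -> 24 -> 22
Found: False
Comparisons: 3


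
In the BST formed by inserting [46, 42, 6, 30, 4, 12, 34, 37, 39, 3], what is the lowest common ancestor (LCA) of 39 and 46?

Tree insertion order: [46, 42, 6, 30, 4, 12, 34, 37, 39, 3]
Tree (level-order array): [46, 42, None, 6, None, 4, 30, 3, None, 12, 34, None, None, None, None, None, 37, None, 39]
In a BST, the LCA of p=39, q=46 is the first node v on the
root-to-leaf path with p <= v <= q (go left if both < v, right if both > v).
Walk from root:
  at 46: 39 <= 46 <= 46, this is the LCA
LCA = 46


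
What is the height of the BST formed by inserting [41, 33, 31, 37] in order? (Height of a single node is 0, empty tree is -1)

Insertion order: [41, 33, 31, 37]
Tree (level-order array): [41, 33, None, 31, 37]
Compute height bottom-up (empty subtree = -1):
  height(31) = 1 + max(-1, -1) = 0
  height(37) = 1 + max(-1, -1) = 0
  height(33) = 1 + max(0, 0) = 1
  height(41) = 1 + max(1, -1) = 2
Height = 2


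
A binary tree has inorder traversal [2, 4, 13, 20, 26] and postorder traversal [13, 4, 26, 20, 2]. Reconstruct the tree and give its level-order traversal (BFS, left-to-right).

Inorder:   [2, 4, 13, 20, 26]
Postorder: [13, 4, 26, 20, 2]
Algorithm: postorder visits root last, so walk postorder right-to-left;
each value is the root of the current inorder slice — split it at that
value, recurse on the right subtree first, then the left.
Recursive splits:
  root=2; inorder splits into left=[], right=[4, 13, 20, 26]
  root=20; inorder splits into left=[4, 13], right=[26]
  root=26; inorder splits into left=[], right=[]
  root=4; inorder splits into left=[], right=[13]
  root=13; inorder splits into left=[], right=[]
Reconstructed level-order: [2, 20, 4, 26, 13]


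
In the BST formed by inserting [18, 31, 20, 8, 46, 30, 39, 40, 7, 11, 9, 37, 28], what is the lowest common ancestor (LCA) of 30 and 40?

Tree insertion order: [18, 31, 20, 8, 46, 30, 39, 40, 7, 11, 9, 37, 28]
Tree (level-order array): [18, 8, 31, 7, 11, 20, 46, None, None, 9, None, None, 30, 39, None, None, None, 28, None, 37, 40]
In a BST, the LCA of p=30, q=40 is the first node v on the
root-to-leaf path with p <= v <= q (go left if both < v, right if both > v).
Walk from root:
  at 18: both 30 and 40 > 18, go right
  at 31: 30 <= 31 <= 40, this is the LCA
LCA = 31


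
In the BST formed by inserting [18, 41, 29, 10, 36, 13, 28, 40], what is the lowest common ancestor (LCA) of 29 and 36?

Tree insertion order: [18, 41, 29, 10, 36, 13, 28, 40]
Tree (level-order array): [18, 10, 41, None, 13, 29, None, None, None, 28, 36, None, None, None, 40]
In a BST, the LCA of p=29, q=36 is the first node v on the
root-to-leaf path with p <= v <= q (go left if both < v, right if both > v).
Walk from root:
  at 18: both 29 and 36 > 18, go right
  at 41: both 29 and 36 < 41, go left
  at 29: 29 <= 29 <= 36, this is the LCA
LCA = 29


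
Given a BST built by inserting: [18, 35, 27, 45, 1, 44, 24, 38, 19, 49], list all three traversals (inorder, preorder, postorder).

Tree insertion order: [18, 35, 27, 45, 1, 44, 24, 38, 19, 49]
Tree (level-order array): [18, 1, 35, None, None, 27, 45, 24, None, 44, 49, 19, None, 38]
Inorder (L, root, R): [1, 18, 19, 24, 27, 35, 38, 44, 45, 49]
Preorder (root, L, R): [18, 1, 35, 27, 24, 19, 45, 44, 38, 49]
Postorder (L, R, root): [1, 19, 24, 27, 38, 44, 49, 45, 35, 18]


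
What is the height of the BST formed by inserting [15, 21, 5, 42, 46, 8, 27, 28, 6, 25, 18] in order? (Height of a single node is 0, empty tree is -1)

Insertion order: [15, 21, 5, 42, 46, 8, 27, 28, 6, 25, 18]
Tree (level-order array): [15, 5, 21, None, 8, 18, 42, 6, None, None, None, 27, 46, None, None, 25, 28]
Compute height bottom-up (empty subtree = -1):
  height(6) = 1 + max(-1, -1) = 0
  height(8) = 1 + max(0, -1) = 1
  height(5) = 1 + max(-1, 1) = 2
  height(18) = 1 + max(-1, -1) = 0
  height(25) = 1 + max(-1, -1) = 0
  height(28) = 1 + max(-1, -1) = 0
  height(27) = 1 + max(0, 0) = 1
  height(46) = 1 + max(-1, -1) = 0
  height(42) = 1 + max(1, 0) = 2
  height(21) = 1 + max(0, 2) = 3
  height(15) = 1 + max(2, 3) = 4
Height = 4


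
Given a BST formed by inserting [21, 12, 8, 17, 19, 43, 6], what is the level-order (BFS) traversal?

Tree insertion order: [21, 12, 8, 17, 19, 43, 6]
Tree (level-order array): [21, 12, 43, 8, 17, None, None, 6, None, None, 19]
BFS from the root, enqueuing left then right child of each popped node:
  queue [21] -> pop 21, enqueue [12, 43], visited so far: [21]
  queue [12, 43] -> pop 12, enqueue [8, 17], visited so far: [21, 12]
  queue [43, 8, 17] -> pop 43, enqueue [none], visited so far: [21, 12, 43]
  queue [8, 17] -> pop 8, enqueue [6], visited so far: [21, 12, 43, 8]
  queue [17, 6] -> pop 17, enqueue [19], visited so far: [21, 12, 43, 8, 17]
  queue [6, 19] -> pop 6, enqueue [none], visited so far: [21, 12, 43, 8, 17, 6]
  queue [19] -> pop 19, enqueue [none], visited so far: [21, 12, 43, 8, 17, 6, 19]
Result: [21, 12, 43, 8, 17, 6, 19]


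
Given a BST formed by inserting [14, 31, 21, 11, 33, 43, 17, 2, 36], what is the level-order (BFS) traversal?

Tree insertion order: [14, 31, 21, 11, 33, 43, 17, 2, 36]
Tree (level-order array): [14, 11, 31, 2, None, 21, 33, None, None, 17, None, None, 43, None, None, 36]
BFS from the root, enqueuing left then right child of each popped node:
  queue [14] -> pop 14, enqueue [11, 31], visited so far: [14]
  queue [11, 31] -> pop 11, enqueue [2], visited so far: [14, 11]
  queue [31, 2] -> pop 31, enqueue [21, 33], visited so far: [14, 11, 31]
  queue [2, 21, 33] -> pop 2, enqueue [none], visited so far: [14, 11, 31, 2]
  queue [21, 33] -> pop 21, enqueue [17], visited so far: [14, 11, 31, 2, 21]
  queue [33, 17] -> pop 33, enqueue [43], visited so far: [14, 11, 31, 2, 21, 33]
  queue [17, 43] -> pop 17, enqueue [none], visited so far: [14, 11, 31, 2, 21, 33, 17]
  queue [43] -> pop 43, enqueue [36], visited so far: [14, 11, 31, 2, 21, 33, 17, 43]
  queue [36] -> pop 36, enqueue [none], visited so far: [14, 11, 31, 2, 21, 33, 17, 43, 36]
Result: [14, 11, 31, 2, 21, 33, 17, 43, 36]


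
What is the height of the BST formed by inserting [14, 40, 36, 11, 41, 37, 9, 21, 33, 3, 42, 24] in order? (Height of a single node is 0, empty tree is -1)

Insertion order: [14, 40, 36, 11, 41, 37, 9, 21, 33, 3, 42, 24]
Tree (level-order array): [14, 11, 40, 9, None, 36, 41, 3, None, 21, 37, None, 42, None, None, None, 33, None, None, None, None, 24]
Compute height bottom-up (empty subtree = -1):
  height(3) = 1 + max(-1, -1) = 0
  height(9) = 1 + max(0, -1) = 1
  height(11) = 1 + max(1, -1) = 2
  height(24) = 1 + max(-1, -1) = 0
  height(33) = 1 + max(0, -1) = 1
  height(21) = 1 + max(-1, 1) = 2
  height(37) = 1 + max(-1, -1) = 0
  height(36) = 1 + max(2, 0) = 3
  height(42) = 1 + max(-1, -1) = 0
  height(41) = 1 + max(-1, 0) = 1
  height(40) = 1 + max(3, 1) = 4
  height(14) = 1 + max(2, 4) = 5
Height = 5


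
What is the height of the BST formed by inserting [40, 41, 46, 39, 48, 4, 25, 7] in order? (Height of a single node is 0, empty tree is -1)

Insertion order: [40, 41, 46, 39, 48, 4, 25, 7]
Tree (level-order array): [40, 39, 41, 4, None, None, 46, None, 25, None, 48, 7]
Compute height bottom-up (empty subtree = -1):
  height(7) = 1 + max(-1, -1) = 0
  height(25) = 1 + max(0, -1) = 1
  height(4) = 1 + max(-1, 1) = 2
  height(39) = 1 + max(2, -1) = 3
  height(48) = 1 + max(-1, -1) = 0
  height(46) = 1 + max(-1, 0) = 1
  height(41) = 1 + max(-1, 1) = 2
  height(40) = 1 + max(3, 2) = 4
Height = 4


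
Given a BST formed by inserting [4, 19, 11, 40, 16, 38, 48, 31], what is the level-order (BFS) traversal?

Tree insertion order: [4, 19, 11, 40, 16, 38, 48, 31]
Tree (level-order array): [4, None, 19, 11, 40, None, 16, 38, 48, None, None, 31]
BFS from the root, enqueuing left then right child of each popped node:
  queue [4] -> pop 4, enqueue [19], visited so far: [4]
  queue [19] -> pop 19, enqueue [11, 40], visited so far: [4, 19]
  queue [11, 40] -> pop 11, enqueue [16], visited so far: [4, 19, 11]
  queue [40, 16] -> pop 40, enqueue [38, 48], visited so far: [4, 19, 11, 40]
  queue [16, 38, 48] -> pop 16, enqueue [none], visited so far: [4, 19, 11, 40, 16]
  queue [38, 48] -> pop 38, enqueue [31], visited so far: [4, 19, 11, 40, 16, 38]
  queue [48, 31] -> pop 48, enqueue [none], visited so far: [4, 19, 11, 40, 16, 38, 48]
  queue [31] -> pop 31, enqueue [none], visited so far: [4, 19, 11, 40, 16, 38, 48, 31]
Result: [4, 19, 11, 40, 16, 38, 48, 31]


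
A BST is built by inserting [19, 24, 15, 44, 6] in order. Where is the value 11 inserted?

Starting tree (level order): [19, 15, 24, 6, None, None, 44]
Insertion path: 19 -> 15 -> 6
Result: insert 11 as right child of 6
Final tree (level order): [19, 15, 24, 6, None, None, 44, None, 11]
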